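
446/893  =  446/893 = 0.50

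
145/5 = 29 = 29.00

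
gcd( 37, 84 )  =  1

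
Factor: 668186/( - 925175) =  - 2^1*5^(  -  2 )*23^( - 1)*1609^( - 1) * 334093^1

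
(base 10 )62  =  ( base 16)3e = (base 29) 24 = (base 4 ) 332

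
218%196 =22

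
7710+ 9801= 17511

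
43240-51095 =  - 7855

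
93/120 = 31/40 = 0.78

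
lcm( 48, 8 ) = 48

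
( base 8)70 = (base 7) 110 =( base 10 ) 56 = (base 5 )211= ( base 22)2c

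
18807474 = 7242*2597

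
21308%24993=21308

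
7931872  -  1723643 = 6208229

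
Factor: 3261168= 2^4*3^3*7549^1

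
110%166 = 110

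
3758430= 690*5447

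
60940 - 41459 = 19481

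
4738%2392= 2346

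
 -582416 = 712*( - 818)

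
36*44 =1584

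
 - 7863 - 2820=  - 10683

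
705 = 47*15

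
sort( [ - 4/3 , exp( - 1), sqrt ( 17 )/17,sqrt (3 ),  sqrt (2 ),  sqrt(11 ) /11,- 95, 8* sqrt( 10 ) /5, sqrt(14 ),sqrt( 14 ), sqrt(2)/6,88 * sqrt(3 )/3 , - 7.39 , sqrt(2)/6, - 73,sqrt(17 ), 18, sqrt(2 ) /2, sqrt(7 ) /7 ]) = [ - 95,  -  73, - 7.39, - 4/3, sqrt(2)/6,sqrt(2) /6, sqrt(17 ) /17, sqrt( 11) /11, exp( - 1 ), sqrt(7) /7, sqrt(2)/2, sqrt(2), sqrt( 3 ), sqrt(14 ),sqrt(14),sqrt(17 ),8 * sqrt( 10 ) /5, 18,88*sqrt(3 ) /3]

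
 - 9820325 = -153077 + -9667248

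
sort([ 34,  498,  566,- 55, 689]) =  [ - 55,34,498, 566,689]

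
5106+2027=7133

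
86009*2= 172018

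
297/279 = 33/31=1.06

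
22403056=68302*328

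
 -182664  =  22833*(  -  8)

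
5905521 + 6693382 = 12598903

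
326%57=41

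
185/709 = 185/709 = 0.26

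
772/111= 6+106/111= 6.95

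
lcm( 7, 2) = 14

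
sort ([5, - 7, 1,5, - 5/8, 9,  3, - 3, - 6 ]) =[ -7, - 6,-3 , - 5/8,  1,3,5,5, 9 ]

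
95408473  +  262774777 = 358183250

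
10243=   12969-2726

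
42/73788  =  7/12298 = 0.00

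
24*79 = 1896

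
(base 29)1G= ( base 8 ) 55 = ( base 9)50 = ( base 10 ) 45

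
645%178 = 111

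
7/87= 7/87 =0.08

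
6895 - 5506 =1389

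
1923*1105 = 2124915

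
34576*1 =34576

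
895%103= 71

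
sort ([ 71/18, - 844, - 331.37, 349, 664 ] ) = [ - 844 , - 331.37 , 71/18, 349,664] 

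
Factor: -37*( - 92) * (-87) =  - 2^2*3^1*23^1*29^1*37^1=- 296148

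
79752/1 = 79752 = 79752.00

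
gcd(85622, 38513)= 1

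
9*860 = 7740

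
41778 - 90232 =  - 48454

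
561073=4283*131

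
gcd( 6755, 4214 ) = 7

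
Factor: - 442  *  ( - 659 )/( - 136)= -2^ ( - 2 ) * 13^1*659^1 = - 8567/4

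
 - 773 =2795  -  3568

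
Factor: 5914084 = 2^2*11^1*257^1*523^1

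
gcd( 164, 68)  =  4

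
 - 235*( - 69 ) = 16215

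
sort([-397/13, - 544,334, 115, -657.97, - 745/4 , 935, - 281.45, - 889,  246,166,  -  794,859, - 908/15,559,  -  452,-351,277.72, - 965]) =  [ - 965, - 889,-794, - 657.97,  -  544, - 452, - 351, - 281.45, - 745/4 , - 908/15 ,  -  397/13, 115,166,246,277.72,334, 559,859,  935]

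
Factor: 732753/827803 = 3^3*7^1 *3877^1*827803^( - 1 ) 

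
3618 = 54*67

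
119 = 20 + 99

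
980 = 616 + 364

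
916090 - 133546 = 782544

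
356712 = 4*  89178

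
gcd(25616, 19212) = 6404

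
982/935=1+ 47/935 = 1.05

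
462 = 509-47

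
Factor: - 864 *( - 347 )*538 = 2^6*3^3*269^1*347^1  =  161296704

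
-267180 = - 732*365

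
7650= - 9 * ( - 850)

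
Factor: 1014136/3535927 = 2^3 * 109^1*1163^1 * 3535927^( - 1 )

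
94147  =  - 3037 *( - 31) 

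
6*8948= 53688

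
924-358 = 566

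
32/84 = 8/21 = 0.38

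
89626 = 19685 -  - 69941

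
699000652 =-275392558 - -974393210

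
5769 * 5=28845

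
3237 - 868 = 2369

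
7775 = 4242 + 3533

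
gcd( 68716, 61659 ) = 1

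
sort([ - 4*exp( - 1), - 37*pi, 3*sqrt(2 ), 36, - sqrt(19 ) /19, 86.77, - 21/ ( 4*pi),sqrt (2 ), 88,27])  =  [ - 37 * pi, - 21/(4*pi ), - 4*exp( -1),- sqrt( 19 )/19,sqrt(2 ),3*sqrt(2),  27,36,86.77, 88 ]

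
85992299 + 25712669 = 111704968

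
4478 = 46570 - 42092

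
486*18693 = 9084798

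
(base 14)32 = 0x2C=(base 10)44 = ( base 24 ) 1k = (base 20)24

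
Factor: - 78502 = -2^1 * 39251^1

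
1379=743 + 636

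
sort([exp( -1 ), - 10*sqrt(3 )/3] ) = [ - 10*sqrt ( 3 )/3 , exp( - 1 )] 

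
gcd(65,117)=13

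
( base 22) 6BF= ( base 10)3161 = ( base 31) 38U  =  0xc59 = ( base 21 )73b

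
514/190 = 257/95 = 2.71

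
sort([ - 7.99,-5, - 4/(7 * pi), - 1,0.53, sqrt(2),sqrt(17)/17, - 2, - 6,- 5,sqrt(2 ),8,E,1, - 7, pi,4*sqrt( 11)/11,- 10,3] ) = [-10, - 7.99, - 7, - 6 , - 5, - 5, - 2, - 1, - 4/( 7* pi ), sqrt(17 )/17, 0.53,1,4*sqrt( 11)/11, sqrt( 2 ),sqrt(2 ),E,  3,pi,8]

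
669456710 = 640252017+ 29204693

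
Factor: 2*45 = 90 = 2^1 * 3^2*5^1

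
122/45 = 2+32/45=2.71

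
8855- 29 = 8826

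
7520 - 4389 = 3131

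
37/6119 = 37/6119 = 0.01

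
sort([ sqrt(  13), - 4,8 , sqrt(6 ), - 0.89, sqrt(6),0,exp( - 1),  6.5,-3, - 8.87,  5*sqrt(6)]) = [-8.87, - 4,-3,-0.89,0,exp( -1) , sqrt( 6), sqrt( 6 ) , sqrt ( 13), 6.5,8  ,  5*sqrt(6)]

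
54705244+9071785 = 63777029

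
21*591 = 12411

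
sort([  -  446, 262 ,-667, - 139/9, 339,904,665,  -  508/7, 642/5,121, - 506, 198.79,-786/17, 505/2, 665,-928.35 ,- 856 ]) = [ - 928.35, - 856,  -  667,-506, - 446 ,  -  508/7, - 786/17, - 139/9, 121, 642/5,  198.79, 505/2, 262, 339, 665, 665,904]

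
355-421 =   -  66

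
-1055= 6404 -7459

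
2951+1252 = 4203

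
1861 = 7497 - 5636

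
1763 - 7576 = -5813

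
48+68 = 116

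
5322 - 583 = 4739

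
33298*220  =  7325560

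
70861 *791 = 56051051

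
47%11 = 3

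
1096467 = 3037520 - 1941053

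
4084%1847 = 390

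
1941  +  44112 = 46053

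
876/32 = 219/8  =  27.38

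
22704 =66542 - 43838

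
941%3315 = 941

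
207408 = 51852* 4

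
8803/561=8803/561 = 15.69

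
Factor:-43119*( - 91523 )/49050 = 2^( - 1)*3^1*5^( - 2)*19^1*109^ ( - 1 ) * 1597^1*4817^1 = 438486693/5450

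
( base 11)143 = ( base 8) 250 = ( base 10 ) 168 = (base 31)5D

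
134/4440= 67/2220=0.03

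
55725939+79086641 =134812580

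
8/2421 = 8/2421 = 0.00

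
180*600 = 108000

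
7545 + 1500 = 9045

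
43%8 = 3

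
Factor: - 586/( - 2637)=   2/9 = 2^1*3^ ( - 2)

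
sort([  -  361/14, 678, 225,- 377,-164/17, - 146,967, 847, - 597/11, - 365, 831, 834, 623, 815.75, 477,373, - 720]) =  [ - 720, -377 , - 365, - 146, - 597/11, - 361/14, - 164/17,225,373, 477, 623,678 , 815.75, 831,  834, 847, 967] 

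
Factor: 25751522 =2^1* 12875761^1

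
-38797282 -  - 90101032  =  51303750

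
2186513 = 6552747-4366234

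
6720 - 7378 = -658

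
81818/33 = 7438/3=2479.33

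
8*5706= 45648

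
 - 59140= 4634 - 63774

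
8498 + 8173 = 16671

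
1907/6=317 + 5/6 = 317.83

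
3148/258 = 1574/129= 12.20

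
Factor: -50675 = - 5^2*2027^1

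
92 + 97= 189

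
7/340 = 7/340  =  0.02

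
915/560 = 183/112= 1.63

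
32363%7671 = 1679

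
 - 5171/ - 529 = 5171/529 = 9.78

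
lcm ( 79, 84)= 6636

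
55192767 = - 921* (-59927) 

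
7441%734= 101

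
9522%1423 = 984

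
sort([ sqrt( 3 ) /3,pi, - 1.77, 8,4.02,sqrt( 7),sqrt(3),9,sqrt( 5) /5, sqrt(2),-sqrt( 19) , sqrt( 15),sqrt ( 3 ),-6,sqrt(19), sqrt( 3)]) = [ - 6 ,-sqrt(19), - 1.77,sqrt( 5)/5,sqrt(3) /3,sqrt( 2) , sqrt( 3 ),sqrt(3),  sqrt(3),sqrt(7), pi,  sqrt(15), 4.02 , sqrt (19 ),8, 9] 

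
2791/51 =54 + 37/51 = 54.73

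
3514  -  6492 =  -  2978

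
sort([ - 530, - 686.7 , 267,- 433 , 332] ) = [-686.7,-530,-433,267 , 332] 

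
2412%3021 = 2412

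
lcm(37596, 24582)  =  639132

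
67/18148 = 67/18148=   0.00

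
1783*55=98065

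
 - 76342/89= - 76342/89= - 857.78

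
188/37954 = 94/18977 = 0.00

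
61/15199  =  61/15199=0.00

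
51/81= 17/27  =  0.63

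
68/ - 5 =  - 68/5 = - 13.60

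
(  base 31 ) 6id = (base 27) 8IJ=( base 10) 6337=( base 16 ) 18C1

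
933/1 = 933 = 933.00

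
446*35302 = 15744692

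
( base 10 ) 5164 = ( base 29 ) 642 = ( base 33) 4OG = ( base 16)142C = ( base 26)7gg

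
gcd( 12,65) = 1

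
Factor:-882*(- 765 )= 674730 = 2^1*3^4*5^1*7^2*17^1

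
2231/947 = 2231/947 = 2.36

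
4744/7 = 4744/7 = 677.71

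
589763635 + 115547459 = 705311094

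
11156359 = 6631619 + 4524740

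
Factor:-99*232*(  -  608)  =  2^8*3^2*11^1*19^1 * 29^1 = 13964544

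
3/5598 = 1/1866 =0.00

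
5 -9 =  - 4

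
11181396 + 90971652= 102153048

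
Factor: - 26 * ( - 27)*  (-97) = -2^1*3^3*13^1*97^1 = - 68094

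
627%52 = 3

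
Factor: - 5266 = - 2^1*2633^1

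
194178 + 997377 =1191555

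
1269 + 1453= 2722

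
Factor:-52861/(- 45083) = 45083^(  -  1)*52861^1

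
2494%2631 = 2494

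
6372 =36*177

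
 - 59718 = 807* (-74)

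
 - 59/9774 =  - 1 + 9715/9774= - 0.01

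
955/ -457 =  - 955/457 =- 2.09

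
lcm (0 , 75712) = 0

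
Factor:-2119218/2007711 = -706406/669237   =  -2^1 * 3^(-1 )*19^( - 1 ) * 59^( - 1 )*199^(-1)*353203^1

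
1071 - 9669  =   - 8598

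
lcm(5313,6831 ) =47817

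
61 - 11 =50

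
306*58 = 17748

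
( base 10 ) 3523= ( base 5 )103043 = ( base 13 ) 17b0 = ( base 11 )2713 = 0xDC3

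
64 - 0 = 64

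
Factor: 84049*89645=7534572605  =  5^1*7^1* 12007^1*17929^1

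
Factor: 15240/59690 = 2^2 * 3^1*47^( -1) = 12/47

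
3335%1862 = 1473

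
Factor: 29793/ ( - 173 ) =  - 3^1 * 173^( - 1 )*9931^1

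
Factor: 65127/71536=2^(-4)* 3^1*263^( - 1)*1277^1   =  3831/4208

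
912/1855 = 912/1855 = 0.49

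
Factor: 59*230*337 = 4573090 = 2^1*5^1*23^1*59^1*337^1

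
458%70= 38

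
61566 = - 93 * (-662) 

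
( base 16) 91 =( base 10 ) 145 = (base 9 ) 171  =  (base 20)75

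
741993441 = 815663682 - 73670241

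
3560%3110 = 450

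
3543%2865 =678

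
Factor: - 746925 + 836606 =89681^1=89681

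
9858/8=4929/4 =1232.25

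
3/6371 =3/6371 =0.00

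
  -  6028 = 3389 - 9417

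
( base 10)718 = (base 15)32d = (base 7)2044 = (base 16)2ce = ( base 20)1FI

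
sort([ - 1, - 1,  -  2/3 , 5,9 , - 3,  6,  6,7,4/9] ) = [ - 3 , - 1, - 1, - 2/3, 4/9,5, 6,6 , 7, 9 ] 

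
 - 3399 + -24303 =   -  27702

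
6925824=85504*81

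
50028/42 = 1191 + 1/7 = 1191.14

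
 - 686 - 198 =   -  884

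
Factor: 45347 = 137^1 * 331^1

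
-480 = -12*40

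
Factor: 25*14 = 2^1*  5^2*7^1  =  350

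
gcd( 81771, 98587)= 1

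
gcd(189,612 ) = 9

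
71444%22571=3731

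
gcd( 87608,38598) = 2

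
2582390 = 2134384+448006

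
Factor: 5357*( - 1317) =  - 3^1 * 11^1* 439^1*487^1 = - 7055169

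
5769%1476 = 1341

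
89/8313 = 89/8313 = 0.01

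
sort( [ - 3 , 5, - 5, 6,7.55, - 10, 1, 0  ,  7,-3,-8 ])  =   [ - 10 , - 8,-5, - 3,-3,0,1,5,6,7,  7.55] 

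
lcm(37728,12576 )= 37728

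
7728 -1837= 5891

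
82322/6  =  41161/3= 13720.33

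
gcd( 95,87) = 1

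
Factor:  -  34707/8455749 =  - 17^( - 1)*23^1 * 503^1* 165799^( - 1 ) = - 11569/2818583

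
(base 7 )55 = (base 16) 28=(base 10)40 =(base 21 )1j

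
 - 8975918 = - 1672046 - 7303872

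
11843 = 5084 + 6759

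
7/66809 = 7/66809 = 0.00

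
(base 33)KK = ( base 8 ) 1250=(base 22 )18k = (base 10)680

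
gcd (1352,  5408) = 1352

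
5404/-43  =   - 126+14/43 = - 125.67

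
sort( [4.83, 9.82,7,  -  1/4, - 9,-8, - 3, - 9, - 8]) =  [ - 9, - 9,  -  8,  -  8,-3, - 1/4,  4.83, 7, 9.82 ]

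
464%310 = 154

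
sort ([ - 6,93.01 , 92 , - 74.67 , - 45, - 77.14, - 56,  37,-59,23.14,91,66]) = [-77.14, - 74.67, - 59, - 56,-45  , - 6,23.14, 37,66, 91, 92,  93.01]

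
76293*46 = 3509478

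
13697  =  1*13697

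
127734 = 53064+74670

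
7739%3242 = 1255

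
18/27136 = 9/13568 = 0.00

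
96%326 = 96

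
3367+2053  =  5420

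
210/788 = 105/394 = 0.27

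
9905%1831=750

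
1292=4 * 323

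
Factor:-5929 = -7^2*11^2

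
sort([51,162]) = [ 51,162 ] 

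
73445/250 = 293 + 39/50 = 293.78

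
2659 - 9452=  - 6793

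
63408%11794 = 4438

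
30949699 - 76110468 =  - 45160769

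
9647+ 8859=18506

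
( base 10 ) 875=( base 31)s7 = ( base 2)1101101011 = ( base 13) 524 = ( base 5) 12000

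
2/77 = 2/77=0.03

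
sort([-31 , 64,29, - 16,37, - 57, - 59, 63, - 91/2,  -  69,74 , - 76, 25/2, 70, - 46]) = [ - 76 ,-69, - 59, - 57 , - 46, - 91/2, - 31, - 16, 25/2,29, 37 , 63, 64,  70, 74 ]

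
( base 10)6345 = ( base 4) 1203021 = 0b1100011001001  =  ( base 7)24333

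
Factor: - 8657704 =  - 2^3* 11^1*37^1*2659^1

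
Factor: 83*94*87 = 678774 = 2^1* 3^1*29^1*47^1*83^1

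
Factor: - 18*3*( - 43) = 2322 = 2^1*3^3*43^1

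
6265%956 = 529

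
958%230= 38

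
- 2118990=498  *( - 4255)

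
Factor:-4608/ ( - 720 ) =32/5 = 2^5*5^(-1)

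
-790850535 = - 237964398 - 552886137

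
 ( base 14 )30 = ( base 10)42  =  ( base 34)18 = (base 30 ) 1C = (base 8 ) 52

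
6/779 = 6/779  =  0.01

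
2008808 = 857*2344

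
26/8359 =2/643 = 0.00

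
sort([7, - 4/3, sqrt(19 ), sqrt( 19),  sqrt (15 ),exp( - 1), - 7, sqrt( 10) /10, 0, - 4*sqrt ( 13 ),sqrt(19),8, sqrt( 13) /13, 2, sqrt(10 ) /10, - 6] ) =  [-4*sqrt(13 ), - 7,  -  6, - 4/3, 0 , sqrt( 13)/13, sqrt(10)/10,sqrt(10) /10, exp( - 1), 2, sqrt( 15 ),sqrt ( 19 ), sqrt(19), sqrt( 19), 7,8 ]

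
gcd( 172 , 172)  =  172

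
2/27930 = 1/13965=0.00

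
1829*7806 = 14277174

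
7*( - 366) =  - 2562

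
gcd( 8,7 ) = 1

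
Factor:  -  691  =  -691^1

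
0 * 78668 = 0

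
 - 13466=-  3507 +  - 9959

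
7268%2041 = 1145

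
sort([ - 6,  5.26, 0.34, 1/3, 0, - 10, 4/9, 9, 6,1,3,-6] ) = [ - 10, - 6,  -  6, 0,  1/3, 0.34,  4/9,1,3, 5.26, 6, 9]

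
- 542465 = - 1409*385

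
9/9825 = 3/3275 = 0.00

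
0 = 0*59968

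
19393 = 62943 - 43550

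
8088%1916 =424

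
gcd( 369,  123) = 123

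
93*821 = 76353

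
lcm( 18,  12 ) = 36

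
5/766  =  5/766 = 0.01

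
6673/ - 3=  - 6673/3 = - 2224.33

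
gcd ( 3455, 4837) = 691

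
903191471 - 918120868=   -  14929397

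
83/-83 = -1/1 = - 1.00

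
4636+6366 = 11002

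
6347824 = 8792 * 722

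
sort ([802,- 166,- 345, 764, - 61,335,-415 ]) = [ - 415,-345, - 166, -61, 335,  764, 802] 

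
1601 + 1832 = 3433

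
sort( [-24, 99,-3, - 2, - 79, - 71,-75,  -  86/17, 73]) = [ - 79, - 75, - 71, - 24,-86/17, - 3, - 2, 73, 99] 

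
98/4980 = 49/2490 = 0.02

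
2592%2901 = 2592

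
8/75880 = 1/9485 = 0.00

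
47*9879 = 464313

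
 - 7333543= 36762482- 44096025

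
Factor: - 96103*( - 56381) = 7^1*13^1 * 4337^1*13729^1 = 5418383243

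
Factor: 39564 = 2^2*3^2*7^1*157^1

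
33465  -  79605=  -46140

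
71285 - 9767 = 61518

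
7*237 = 1659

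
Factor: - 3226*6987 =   -  2^1*3^1*17^1*137^1*1613^1 = - 22540062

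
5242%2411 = 420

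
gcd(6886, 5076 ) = 2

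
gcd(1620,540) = 540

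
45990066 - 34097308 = 11892758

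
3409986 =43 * 79302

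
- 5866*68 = - 398888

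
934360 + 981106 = 1915466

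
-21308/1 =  - 21308 = - 21308.00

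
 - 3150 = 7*( - 450 )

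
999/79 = 12 + 51/79  =  12.65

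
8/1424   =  1/178 = 0.01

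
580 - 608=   -  28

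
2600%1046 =508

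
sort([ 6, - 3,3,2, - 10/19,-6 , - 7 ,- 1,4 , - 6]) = [ - 7, - 6 , - 6,-3, - 1,- 10/19, 2,3 , 4,6]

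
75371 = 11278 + 64093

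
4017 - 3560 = 457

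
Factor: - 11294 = - 2^1*5647^1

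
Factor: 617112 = 2^3*3^3*2857^1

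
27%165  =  27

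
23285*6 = 139710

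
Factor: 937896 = 2^3*3^1*39079^1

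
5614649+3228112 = 8842761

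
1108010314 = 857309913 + 250700401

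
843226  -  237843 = 605383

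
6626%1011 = 560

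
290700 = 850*342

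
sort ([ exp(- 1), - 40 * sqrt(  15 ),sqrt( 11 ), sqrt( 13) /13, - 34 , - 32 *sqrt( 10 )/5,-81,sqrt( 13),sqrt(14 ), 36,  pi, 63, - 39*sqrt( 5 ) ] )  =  [ - 40*sqrt(15 ),- 39*  sqrt(5 ), - 81, - 34, - 32*sqrt(10 )/5, sqrt ( 13 ) /13, exp( - 1), pi, sqrt( 11 ), sqrt ( 13 ) , sqrt(14),36, 63]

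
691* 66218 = 45756638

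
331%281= 50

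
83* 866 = 71878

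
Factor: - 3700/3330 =-2^1*3^( - 2)*5^1 = - 10/9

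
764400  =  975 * 784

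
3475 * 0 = 0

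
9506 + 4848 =14354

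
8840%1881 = 1316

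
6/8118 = 1/1353 = 0.00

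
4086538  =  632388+3454150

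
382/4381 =382/4381  =  0.09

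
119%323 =119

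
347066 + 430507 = 777573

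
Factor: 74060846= 2^1*37030423^1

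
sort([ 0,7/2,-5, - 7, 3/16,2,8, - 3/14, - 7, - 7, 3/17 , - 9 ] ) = [ - 9,-7 , - 7, - 7, - 5, - 3/14, 0, 3/17,3/16 , 2,7/2, 8] 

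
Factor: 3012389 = 3012389^1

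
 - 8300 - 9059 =-17359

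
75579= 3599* 21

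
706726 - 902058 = -195332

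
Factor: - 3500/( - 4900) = 5/7=5^1*7^ ( - 1)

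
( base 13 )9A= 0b1111111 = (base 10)127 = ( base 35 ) 3m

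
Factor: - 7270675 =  - 5^2*290827^1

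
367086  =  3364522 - 2997436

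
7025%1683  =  293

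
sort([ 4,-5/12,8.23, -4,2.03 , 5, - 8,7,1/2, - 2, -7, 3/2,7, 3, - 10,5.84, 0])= [  -  10, - 8, - 7,  -  4,  -  2,-5/12,  0, 1/2 , 3/2,2.03,3,4,5,5.84,7, 7,8.23]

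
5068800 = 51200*99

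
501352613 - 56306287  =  445046326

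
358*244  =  87352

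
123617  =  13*9509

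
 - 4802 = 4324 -9126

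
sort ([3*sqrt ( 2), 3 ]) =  [3, 3*sqrt( 2)]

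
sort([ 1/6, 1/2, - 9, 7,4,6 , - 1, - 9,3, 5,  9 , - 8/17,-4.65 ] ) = [ - 9  , - 9,-4.65, - 1, - 8/17,1/6,1/2, 3, 4  ,  5,6, 7,9 ] 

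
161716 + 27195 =188911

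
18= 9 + 9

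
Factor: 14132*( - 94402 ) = - 1334089064 = - 2^3 *7^1*11^1*613^1*3533^1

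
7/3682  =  1/526= 0.00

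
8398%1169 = 215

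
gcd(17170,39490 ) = 10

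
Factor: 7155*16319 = 116762445  =  3^3*5^1*53^1*16319^1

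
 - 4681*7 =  - 32767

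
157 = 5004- 4847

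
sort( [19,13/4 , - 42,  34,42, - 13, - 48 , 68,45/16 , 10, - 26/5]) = [ - 48, - 42 , - 13, - 26/5, 45/16,  13/4, 10,19,34, 42, 68] 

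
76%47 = 29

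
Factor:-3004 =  - 2^2*751^1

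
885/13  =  68  +  1/13 = 68.08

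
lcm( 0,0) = 0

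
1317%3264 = 1317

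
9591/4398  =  2 + 265/1466  =  2.18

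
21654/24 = 902 + 1/4 = 902.25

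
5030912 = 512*9826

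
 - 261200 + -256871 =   -  518071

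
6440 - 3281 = 3159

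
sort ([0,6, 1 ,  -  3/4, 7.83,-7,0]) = [ - 7, - 3/4,0, 0,  1,6,7.83]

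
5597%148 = 121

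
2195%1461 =734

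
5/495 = 1/99=0.01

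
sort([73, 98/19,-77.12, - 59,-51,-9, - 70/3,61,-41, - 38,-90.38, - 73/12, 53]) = [-90.38, - 77.12, - 59,  -  51,-41,  -  38, - 70/3, - 9,-73/12, 98/19, 53,61,  73]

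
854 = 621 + 233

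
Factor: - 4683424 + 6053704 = 1370280 = 2^3*3^1*5^1*19^1*601^1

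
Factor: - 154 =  - 2^1 * 7^1*11^1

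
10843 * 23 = 249389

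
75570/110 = 687 = 687.00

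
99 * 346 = 34254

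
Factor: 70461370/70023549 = 2^1*3^( - 1)*5^1*7^1 * 41^1 * 24551^1 * 23341183^( - 1)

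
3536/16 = 221 = 221.00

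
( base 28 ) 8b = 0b11101011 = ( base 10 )235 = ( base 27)8J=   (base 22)AF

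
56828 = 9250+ 47578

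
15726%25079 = 15726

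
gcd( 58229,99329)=1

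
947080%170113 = 96515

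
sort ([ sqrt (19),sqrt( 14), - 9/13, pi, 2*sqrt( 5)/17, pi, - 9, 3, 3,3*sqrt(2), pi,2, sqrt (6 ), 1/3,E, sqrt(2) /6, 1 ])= [ - 9, - 9/13,sqrt( 2 )/6,2*sqrt(5 ) /17,1/3,1,2, sqrt ( 6 ), E, 3, 3, pi,pi,  pi,sqrt( 14), 3*sqrt(2), sqrt( 19)]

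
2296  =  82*28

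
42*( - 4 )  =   - 168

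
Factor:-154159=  - 154159^1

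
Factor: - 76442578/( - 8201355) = 2^1*3^(  -  1)*5^( - 1)*67^1*359^(-1)*1523^( - 1)*570467^1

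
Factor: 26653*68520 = 2^3*3^1*5^1*11^1*571^1*2423^1 =1826263560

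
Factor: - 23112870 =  - 2^1*3^1*5^1*11^1*70039^1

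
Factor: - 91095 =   -  3^1*5^1*6073^1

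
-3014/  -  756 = 1507/378= 3.99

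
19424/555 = 19424/555 = 35.00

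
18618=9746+8872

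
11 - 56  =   - 45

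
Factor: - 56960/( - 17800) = 2^4*5^ ( - 1 )=16/5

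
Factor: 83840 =2^7*5^1*131^1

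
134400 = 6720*20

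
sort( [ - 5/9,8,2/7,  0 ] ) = [-5/9,0, 2/7,8]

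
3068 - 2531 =537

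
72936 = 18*4052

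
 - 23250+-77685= - 100935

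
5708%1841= 185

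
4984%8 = 0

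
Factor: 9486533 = 7^1*1355219^1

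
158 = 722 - 564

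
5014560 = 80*62682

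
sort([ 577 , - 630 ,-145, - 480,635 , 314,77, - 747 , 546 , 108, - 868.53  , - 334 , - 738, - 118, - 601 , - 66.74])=[ - 868.53, - 747, - 738, - 630, - 601, -480 , - 334 , - 145 , - 118, - 66.74, 77, 108 , 314 , 546 , 577,635]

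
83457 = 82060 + 1397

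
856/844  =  214/211 = 1.01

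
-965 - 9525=  -  10490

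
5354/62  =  2677/31 =86.35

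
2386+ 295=2681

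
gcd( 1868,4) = 4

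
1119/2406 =373/802 =0.47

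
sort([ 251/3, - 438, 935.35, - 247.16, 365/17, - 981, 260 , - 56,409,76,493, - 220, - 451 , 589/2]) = [ - 981,-451, - 438, - 247.16, - 220, - 56, 365/17,76,251/3,260,589/2, 409,493,935.35 ] 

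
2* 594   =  1188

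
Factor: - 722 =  - 2^1* 19^2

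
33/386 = 33/386 = 0.09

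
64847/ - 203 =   -  64847/203 = -319.44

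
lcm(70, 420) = 420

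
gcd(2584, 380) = 76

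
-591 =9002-9593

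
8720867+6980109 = 15700976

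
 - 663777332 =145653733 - 809431065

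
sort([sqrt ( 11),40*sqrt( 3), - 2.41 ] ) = [-2.41, sqrt( 11 ),40*sqrt (3) ] 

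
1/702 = 1/702 = 0.00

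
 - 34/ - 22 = 1 +6/11= 1.55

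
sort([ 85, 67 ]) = [67,85]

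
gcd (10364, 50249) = 1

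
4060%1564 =932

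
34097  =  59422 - 25325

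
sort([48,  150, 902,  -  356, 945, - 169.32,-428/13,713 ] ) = [-356,-169.32, - 428/13, 48, 150,  713, 902, 945]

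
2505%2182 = 323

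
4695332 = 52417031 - 47721699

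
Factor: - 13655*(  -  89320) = 2^3*5^2*7^1*11^1*29^1*2731^1 = 1219664600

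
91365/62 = 1473 + 39/62 = 1473.63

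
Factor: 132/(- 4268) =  - 3/97 = - 3^1* 97^( - 1) 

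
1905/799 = 1905/799 = 2.38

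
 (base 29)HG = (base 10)509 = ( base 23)m3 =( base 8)775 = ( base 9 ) 625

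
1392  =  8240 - 6848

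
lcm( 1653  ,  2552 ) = 145464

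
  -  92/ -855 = 92/855 = 0.11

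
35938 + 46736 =82674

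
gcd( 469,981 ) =1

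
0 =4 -4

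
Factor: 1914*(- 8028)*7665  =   - 2^3*3^4*5^1*7^1 * 11^1*29^1*73^1 * 223^1 = -  117777262680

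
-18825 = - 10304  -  8521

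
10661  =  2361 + 8300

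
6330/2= 3165=3165.00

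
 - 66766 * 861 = - 57485526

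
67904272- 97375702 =-29471430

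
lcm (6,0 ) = 0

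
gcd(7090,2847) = 1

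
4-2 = 2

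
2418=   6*403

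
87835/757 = 87835/757 = 116.03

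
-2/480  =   - 1/240  =  -0.00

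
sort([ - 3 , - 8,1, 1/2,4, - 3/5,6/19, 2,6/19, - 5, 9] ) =[- 8, - 5, - 3, - 3/5 , 6/19,6/19,1/2,1,2,4,9]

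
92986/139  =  92986/139 = 668.96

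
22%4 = 2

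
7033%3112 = 809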